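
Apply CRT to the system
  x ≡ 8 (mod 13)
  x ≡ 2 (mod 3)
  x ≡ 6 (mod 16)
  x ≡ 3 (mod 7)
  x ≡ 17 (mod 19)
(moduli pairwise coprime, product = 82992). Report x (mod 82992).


Product of moduli M = 13 · 3 · 16 · 7 · 19 = 82992.
Merge one congruence at a time:
  Start: x ≡ 8 (mod 13).
  Combine with x ≡ 2 (mod 3); new modulus lcm = 39.
    Write x = 8 + 13·t and substitute into x ≡ 2 (mod 3): 13·t ≡ 2 − 8 = -6 (mod 3).
    Reduce coefficients mod 3: 1·t ≡ 0 (mod 3).
    So t ≡ 0 (mod 3).
    Then x = 8 + 13·0 = 8, valid modulo lcm(13, 3) = 39: x ≡ 8 (mod 39).
  Combine with x ≡ 6 (mod 16); new modulus lcm = 624.
    Write x = 8 + 39·t and substitute into x ≡ 6 (mod 16): 39·t ≡ 6 − 8 = -2 (mod 16).
    Reduce coefficients mod 16: 7·t ≡ 14 (mod 16).
    The inverse of 7 mod 16 is 7 (since 7·7 = 49 = 3·16 + 1), so t ≡ 7·14 = 98 ≡ 2 (mod 16).
    Then x = 8 + 39·2 = 86, valid modulo lcm(39, 16) = 624: x ≡ 86 (mod 624).
  Combine with x ≡ 3 (mod 7); new modulus lcm = 4368.
    Write x = 86 + 624·t and substitute into x ≡ 3 (mod 7): 624·t ≡ 3 − 86 = -83 (mod 7).
    Reduce coefficients mod 7: 1·t ≡ 1 (mod 7).
    So t ≡ 1 (mod 7).
    Then x = 86 + 624·1 = 710, valid modulo lcm(624, 7) = 4368: x ≡ 710 (mod 4368).
  Combine with x ≡ 17 (mod 19); new modulus lcm = 82992.
    Write x = 710 + 4368·t and substitute into x ≡ 17 (mod 19): 4368·t ≡ 17 − 710 = -693 (mod 19).
    Reduce coefficients mod 19: 17·t ≡ 10 (mod 19).
    The inverse of 17 mod 19 is 9 (since 17·9 = 153 = 8·19 + 1), so t ≡ 9·10 = 90 ≡ 14 (mod 19).
    Then x = 710 + 4368·14 = 61862, valid modulo lcm(4368, 19) = 82992: x ≡ 61862 (mod 82992).
Verify against each original: 61862 mod 13 = 8, 61862 mod 3 = 2, 61862 mod 16 = 6, 61862 mod 7 = 3, 61862 mod 19 = 17.

x ≡ 61862 (mod 82992).


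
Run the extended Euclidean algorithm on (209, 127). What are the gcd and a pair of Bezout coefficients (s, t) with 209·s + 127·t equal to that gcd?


Euclidean algorithm on (209, 127) — divide until remainder is 0:
  209 = 1 · 127 + 82
  127 = 1 · 82 + 45
  82 = 1 · 45 + 37
  45 = 1 · 37 + 8
  37 = 4 · 8 + 5
  8 = 1 · 5 + 3
  5 = 1 · 3 + 2
  3 = 1 · 2 + 1
  2 = 2 · 1 + 0
gcd(209, 127) = 1.
Track Bezout coefficients alongside the remainders: start with r₀ = 209 = a·1 + b·0 (s = 1, t = 0) and r₁ = 127 = a·0 + b·1 (s = 0, t = 1); each new remainder r_{k+1} = r_{k-1} − q_k·r_k inherits s_{k+1} = s_{k-1} − q_k·s_k, t_{k+1} = t_{k-1} − q_k·t_k, so r_k = a·s_k + b·t_k at every step:
  q = 1: r = 82, s = 1 − 1·0 = 1, t = 0 − 1·1 = -1  (check: 209·1 + 127·(-1) = 82)
  q = 1: r = 45, s = 0 − 1·1 = -1, t = 1 − 1·(-1) = 2  (check: 209·(-1) + 127·2 = 45)
  q = 1: r = 37, s = 1 − 1·(-1) = 2, t = -1 − 1·2 = -3  (check: 209·2 + 127·(-3) = 37)
  q = 1: r = 8, s = -1 − 1·2 = -3, t = 2 − 1·(-3) = 5  (check: 209·(-3) + 127·5 = 8)
  q = 4: r = 5, s = 2 − 4·(-3) = 14, t = -3 − 4·5 = -23  (check: 209·14 + 127·(-23) = 5)
  q = 1: r = 3, s = -3 − 1·14 = -17, t = 5 − 1·(-23) = 28  (check: 209·(-17) + 127·28 = 3)
  q = 1: r = 2, s = 14 − 1·(-17) = 31, t = -23 − 1·28 = -51  (check: 209·31 + 127·(-51) = 2)
  q = 1: r = 1, s = -17 − 1·31 = -48, t = 28 − 1·(-51) = 79  (check: 209·(-48) + 127·79 = 1)
The row with r = 1 (the gcd) gives the Bezout coefficients s = -48, t = 79.
Result: 209 · (-48) + 127 · (79) = 1.

gcd(209, 127) = 1; s = -48, t = 79 (check: 209·(-48) + 127·79 = 1).


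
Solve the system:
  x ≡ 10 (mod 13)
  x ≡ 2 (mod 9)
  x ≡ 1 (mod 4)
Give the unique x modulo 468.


Moduli 13, 9, 4 are pairwise coprime; by CRT there is a unique solution modulo M = 13 · 9 · 4 = 468.
Solve pairwise, accumulating the modulus:
  Start with x ≡ 10 (mod 13).
  Combine with x ≡ 2 (mod 9): since gcd(13, 9) = 1, we get a unique residue mod 117.
    Write x = 10 + 13·t and substitute into x ≡ 2 (mod 9): 13·t ≡ 2 − 10 = -8 (mod 9).
    Reduce coefficients mod 9: 4·t ≡ 1 (mod 9).
    The inverse of 4 mod 9 is 7 (since 4·7 = 28 = 3·9 + 1), so t ≡ 7·1 = 7 ≡ 7 (mod 9).
    Then x = 10 + 13·7 = 101, valid modulo lcm(13, 9) = 117: x ≡ 101 (mod 117).
  Combine with x ≡ 1 (mod 4): since gcd(117, 4) = 1, we get a unique residue mod 468.
    Write x = 101 + 117·t and substitute into x ≡ 1 (mod 4): 117·t ≡ 1 − 101 = -100 (mod 4).
    Reduce coefficients mod 4: 1·t ≡ 0 (mod 4).
    So t ≡ 0 (mod 4).
    Then x = 101 + 117·0 = 101, valid modulo lcm(117, 4) = 468: x ≡ 101 (mod 468).
Verify: 101 mod 13 = 10 ✓, 101 mod 9 = 2 ✓, 101 mod 4 = 1 ✓.

x ≡ 101 (mod 468).


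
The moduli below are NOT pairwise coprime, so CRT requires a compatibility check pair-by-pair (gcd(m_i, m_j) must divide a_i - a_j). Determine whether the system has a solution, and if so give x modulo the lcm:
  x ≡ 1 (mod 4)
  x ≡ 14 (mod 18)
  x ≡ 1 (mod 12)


Moduli 4, 18, 12 are not pairwise coprime, so CRT works modulo lcm(m_i) when all pairwise compatibility conditions hold.
Pairwise compatibility: gcd(m_i, m_j) must divide a_i - a_j for every pair.
Merge one congruence at a time:
  Start: x ≡ 1 (mod 4).
  Combine with x ≡ 14 (mod 18): gcd(4, 18) = 2, and 14 - 1 = 13 is NOT divisible by 2.
    ⇒ system is inconsistent (no integer solution).

No solution (the system is inconsistent).


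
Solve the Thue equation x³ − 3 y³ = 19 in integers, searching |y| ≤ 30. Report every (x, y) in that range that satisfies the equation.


The equation is x³ - 3y³ = 19. For fixed y, x³ = 3·y³ + 19, so a solution requires the RHS to be a perfect cube.
Strategy: iterate y from -30 to 30, compute RHS = 3·y³ + 19, and check whether it is a (positive or negative) perfect cube.
Check small values of y:
  y = 0: RHS = 19 is not a perfect cube.
  y = 1: RHS = 22 is not a perfect cube.
  y = -1: RHS = 16 is not a perfect cube.
  y = 2: RHS = 43 is not a perfect cube.
  y = -2: RHS = -5 is not a perfect cube.
  y = 3: RHS = 100 is not a perfect cube.
  y = -3: RHS = -62 is not a perfect cube.
Continuing the search up to |y| = 30 finds no solutions either.
No (x, y) in the scanned range satisfies the equation.

No integer solutions with |y| ≤ 30.


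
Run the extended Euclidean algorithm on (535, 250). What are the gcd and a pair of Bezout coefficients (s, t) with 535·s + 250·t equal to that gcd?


Euclidean algorithm on (535, 250) — divide until remainder is 0:
  535 = 2 · 250 + 35
  250 = 7 · 35 + 5
  35 = 7 · 5 + 0
gcd(535, 250) = 5.
Track Bezout coefficients alongside the remainders: start with r₀ = 535 = a·1 + b·0 (s = 1, t = 0) and r₁ = 250 = a·0 + b·1 (s = 0, t = 1); each new remainder r_{k+1} = r_{k-1} − q_k·r_k inherits s_{k+1} = s_{k-1} − q_k·s_k, t_{k+1} = t_{k-1} − q_k·t_k, so r_k = a·s_k + b·t_k at every step:
  q = 2: r = 35, s = 1 − 2·0 = 1, t = 0 − 2·1 = -2  (check: 535·1 + 250·(-2) = 35)
  q = 7: r = 5, s = 0 − 7·1 = -7, t = 1 − 7·(-2) = 15  (check: 535·(-7) + 250·15 = 5)
The row with r = 5 (the gcd) gives the Bezout coefficients s = -7, t = 15.
Result: 535 · (-7) + 250 · (15) = 5.

gcd(535, 250) = 5; s = -7, t = 15 (check: 535·(-7) + 250·15 = 5).


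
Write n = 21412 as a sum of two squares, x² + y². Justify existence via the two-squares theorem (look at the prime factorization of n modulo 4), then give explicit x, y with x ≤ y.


Step 1: Factor n = 21412 = 2^2 · 53 · 101.
Step 2: Check the mod-4 condition on each prime factor: 2 = 2 (special); 53 ≡ 1 (mod 4), exponent 1; 101 ≡ 1 (mod 4), exponent 1.
All primes ≡ 3 (mod 4) appear to even exponent (or don't appear), so by the two-squares theorem n IS expressible as a sum of two squares.
Step 3: Build a representation. Group n = k² · m with k = 2 and m = 53 · 101 = 5353 (a product of primes ≡ 1 (mod 4)); a representation of m scales to one of n via (k·x)² + (k·y)² = k²(x² + y²). Each prime p ≡ 1 (mod 4) is itself a sum of two squares; find a² by testing p − a² for a perfect square:
  53: 53 − 1² = 52, 53 − 2² = 49 = 7² ⇒ 53 = 2² + 7².
  101: 101 − 1² = 100 = 10² ⇒ 101 = 1² + 10².
  Combine using the Brahmagupta–Fibonacci identity (a² + b²)(c² + d²) = (ac − bd)² + (ad + bc)² = (ac + bd)² + (ad − bc)²:
  53 · 101 = 5353: from (2² + 7²)(1² + 10²), take (2·1 − 7·10, 2·10 + 7·1) = (2 − 70, 20 + 7) = (-68, 27); dropping signs (only squares matter) gives (68, 27); check 68² + 27² = 4624 + 729 = 5353 ✓.
  Scale by k = 2: (2·68, 2·27) = (136, 54).
Step 4: Order so x ≤ y and verify: 54² + 136² = 2916 + 18496 = 21412 = n. ✓

n = 21412 = 54² + 136² (one valid representation with x ≤ y).


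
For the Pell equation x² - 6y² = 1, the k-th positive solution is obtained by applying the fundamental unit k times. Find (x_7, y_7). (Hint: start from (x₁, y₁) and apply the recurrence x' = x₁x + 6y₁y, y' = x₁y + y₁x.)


Step 1: Find the fundamental solution (x₁, y₁) of x² - 6y² = 1.
  Expand √6 as a continued fraction. a₀ = ⌊√6⌋ = 2; iterate m_{k+1} = d_k·a_k − m_k, d_{k+1} = (6 − m_{k+1}²)/d_k, a_{k+1} = ⌊(a₀ + m_{k+1})/d_{k+1}⌋ (starting m₀ = 0, d₀ = 1), with convergents p_k = a_k·p_{k-1} + p_{k-2}, q_k = a_k·q_{k-1} + q_{k-2} (p₋₁ = 1, q₋₁ = 0):
  k = 0: a₀ = 2; p₀/q₀ = 2/1; p₀² − 6·q₀² = 4 − 6 = -2.
  k = 1: m = 2, d = 2, a = ⌊(2 + 2)/2⌋ = 2; p/q = (2·2 + 1)/(2·1 + 0) = 5/2; p² − 6·q² = 25 − 24 = 1.
  The first convergent with p² − 6·q² = 1 gives the fundamental solution (x₁, y₁) = (5, 2).
Step 2: Apply the recurrence (x_{n+1}, y_{n+1}) = (x₁x_n + 6y₁y_n, x₁y_n + y₁x_n) repeatedly.
  From (x_1, y_1) = (5, 2): x_2 = 5·5 + 6·2·2 = 49; y_2 = 5·2 + 2·5 = 20.
  From (x_2, y_2) = (49, 20): x_3 = 5·49 + 6·2·20 = 485; y_3 = 5·20 + 2·49 = 198.
  From (x_3, y_3) = (485, 198): x_4 = 5·485 + 6·2·198 = 4801; y_4 = 5·198 + 2·485 = 1960.
  From (x_4, y_4) = (4801, 1960): x_5 = 5·4801 + 6·2·1960 = 47525; y_5 = 5·1960 + 2·4801 = 19402.
  From (x_5, y_5) = (47525, 19402): x_6 = 5·47525 + 6·2·19402 = 470449; y_6 = 5·19402 + 2·47525 = 192060.
  From (x_6, y_6) = (470449, 192060): x_7 = 5·470449 + 6·2·192060 = 4656965; y_7 = 5·192060 + 2·470449 = 1901198.
Step 3: Verify x_7² - 6·y_7² = 21687323011225 - 21687323011224 = 1 (should be 1). ✓

(x_1, y_1) = (5, 2); (x_7, y_7) = (4656965, 1901198).


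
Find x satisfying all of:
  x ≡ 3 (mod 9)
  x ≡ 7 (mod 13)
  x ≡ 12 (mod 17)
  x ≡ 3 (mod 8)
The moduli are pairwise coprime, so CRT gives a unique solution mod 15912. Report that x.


Product of moduli M = 9 · 13 · 17 · 8 = 15912.
Merge one congruence at a time:
  Start: x ≡ 3 (mod 9).
  Combine with x ≡ 7 (mod 13); new modulus lcm = 117.
    Write x = 3 + 9·t and substitute into x ≡ 7 (mod 13): 9·t ≡ 7 − 3 = 4 (mod 13).
    The inverse of 9 mod 13 is 3 (since 9·3 = 27 = 2·13 + 1), so t ≡ 3·4 = 12 ≡ 12 (mod 13).
    Then x = 3 + 9·12 = 111, valid modulo lcm(9, 13) = 117: x ≡ 111 (mod 117).
  Combine with x ≡ 12 (mod 17); new modulus lcm = 1989.
    Write x = 111 + 117·t and substitute into x ≡ 12 (mod 17): 117·t ≡ 12 − 111 = -99 (mod 17).
    Reduce coefficients mod 17: 15·t ≡ 3 (mod 17).
    The inverse of 15 mod 17 is 8 (since 15·8 = 120 = 7·17 + 1), so t ≡ 8·3 = 24 ≡ 7 (mod 17).
    Then x = 111 + 117·7 = 930, valid modulo lcm(117, 17) = 1989: x ≡ 930 (mod 1989).
  Combine with x ≡ 3 (mod 8); new modulus lcm = 15912.
    Write x = 930 + 1989·t and substitute into x ≡ 3 (mod 8): 1989·t ≡ 3 − 930 = -927 (mod 8).
    Reduce coefficients mod 8: 5·t ≡ 1 (mod 8).
    The inverse of 5 mod 8 is 5 (since 5·5 = 25 = 3·8 + 1), so t ≡ 5·1 = 5 ≡ 5 (mod 8).
    Then x = 930 + 1989·5 = 10875, valid modulo lcm(1989, 8) = 15912: x ≡ 10875 (mod 15912).
Verify against each original: 10875 mod 9 = 3, 10875 mod 13 = 7, 10875 mod 17 = 12, 10875 mod 8 = 3.

x ≡ 10875 (mod 15912).


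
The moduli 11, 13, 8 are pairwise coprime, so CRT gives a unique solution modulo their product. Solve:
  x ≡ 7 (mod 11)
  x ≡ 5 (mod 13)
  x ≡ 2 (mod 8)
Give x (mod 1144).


Moduli 11, 13, 8 are pairwise coprime; by CRT there is a unique solution modulo M = 11 · 13 · 8 = 1144.
Solve pairwise, accumulating the modulus:
  Start with x ≡ 7 (mod 11).
  Combine with x ≡ 5 (mod 13): since gcd(11, 13) = 1, we get a unique residue mod 143.
    Write x = 7 + 11·t and substitute into x ≡ 5 (mod 13): 11·t ≡ 5 − 7 = -2 (mod 13).
    Reduce coefficients mod 13: 11·t ≡ 11 (mod 13).
    The inverse of 11 mod 13 is 6 (since 11·6 = 66 = 5·13 + 1), so t ≡ 6·11 = 66 ≡ 1 (mod 13).
    Then x = 7 + 11·1 = 18, valid modulo lcm(11, 13) = 143: x ≡ 18 (mod 143).
  Combine with x ≡ 2 (mod 8): since gcd(143, 8) = 1, we get a unique residue mod 1144.
    Write x = 18 + 143·t and substitute into x ≡ 2 (mod 8): 143·t ≡ 2 − 18 = -16 (mod 8).
    Reduce coefficients mod 8: 7·t ≡ 0 (mod 8).
    The inverse of 7 mod 8 is 7 (since 7·7 = 49 = 6·8 + 1), so t ≡ 7·0 = 0 ≡ 0 (mod 8).
    Then x = 18 + 143·0 = 18, valid modulo lcm(143, 8) = 1144: x ≡ 18 (mod 1144).
Verify: 18 mod 11 = 7 ✓, 18 mod 13 = 5 ✓, 18 mod 8 = 2 ✓.

x ≡ 18 (mod 1144).


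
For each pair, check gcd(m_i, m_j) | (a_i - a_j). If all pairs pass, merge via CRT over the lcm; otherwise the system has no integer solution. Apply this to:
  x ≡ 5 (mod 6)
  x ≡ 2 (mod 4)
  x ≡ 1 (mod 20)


Moduli 6, 4, 20 are not pairwise coprime, so CRT works modulo lcm(m_i) when all pairwise compatibility conditions hold.
Pairwise compatibility: gcd(m_i, m_j) must divide a_i - a_j for every pair.
Merge one congruence at a time:
  Start: x ≡ 5 (mod 6).
  Combine with x ≡ 2 (mod 4): gcd(6, 4) = 2, and 2 - 5 = -3 is NOT divisible by 2.
    ⇒ system is inconsistent (no integer solution).

No solution (the system is inconsistent).


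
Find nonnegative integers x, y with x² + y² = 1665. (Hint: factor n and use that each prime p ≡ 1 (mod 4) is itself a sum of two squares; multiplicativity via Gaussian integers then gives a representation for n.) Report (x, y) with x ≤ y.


Step 1: Factor n = 1665 = 3^2 · 5 · 37.
Step 2: Check the mod-4 condition on each prime factor: 3 ≡ 3 (mod 4), exponent 2 (must be even); 5 ≡ 1 (mod 4), exponent 1; 37 ≡ 1 (mod 4), exponent 1.
All primes ≡ 3 (mod 4) appear to even exponent (or don't appear), so by the two-squares theorem n IS expressible as a sum of two squares.
Step 3: Build a representation. Group n = k² · m with k = 3 and m = 5 · 37 = 185 (a product of primes ≡ 1 (mod 4)); a representation of m scales to one of n via (k·x)² + (k·y)² = k²(x² + y²). Each prime p ≡ 1 (mod 4) is itself a sum of two squares; find a² by testing p − a² for a perfect square:
  5: 5 − 1² = 4 = 2² ⇒ 5 = 1² + 2².
  37: 37 − 1² = 36 = 6² ⇒ 37 = 1² + 6².
  Combine using the Brahmagupta–Fibonacci identity (a² + b²)(c² + d²) = (ac − bd)² + (ad + bc)² = (ac + bd)² + (ad − bc)²:
  5 · 37 = 185: from (1² + 2²)(1² + 6²), take (1·1 − 2·6, 1·6 + 2·1) = (1 − 12, 6 + 2) = (-11, 8); dropping signs (only squares matter) gives (11, 8); check 11² + 8² = 121 + 64 = 185 ✓.
  Scale by k = 3: (3·11, 3·8) = (33, 24).
Step 4: Order so x ≤ y and verify: 24² + 33² = 576 + 1089 = 1665 = n. ✓

n = 1665 = 24² + 33² (one valid representation with x ≤ y).


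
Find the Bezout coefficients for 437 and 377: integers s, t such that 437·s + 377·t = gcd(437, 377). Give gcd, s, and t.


Euclidean algorithm on (437, 377) — divide until remainder is 0:
  437 = 1 · 377 + 60
  377 = 6 · 60 + 17
  60 = 3 · 17 + 9
  17 = 1 · 9 + 8
  9 = 1 · 8 + 1
  8 = 8 · 1 + 0
gcd(437, 377) = 1.
Track Bezout coefficients alongside the remainders: start with r₀ = 437 = a·1 + b·0 (s = 1, t = 0) and r₁ = 377 = a·0 + b·1 (s = 0, t = 1); each new remainder r_{k+1} = r_{k-1} − q_k·r_k inherits s_{k+1} = s_{k-1} − q_k·s_k, t_{k+1} = t_{k-1} − q_k·t_k, so r_k = a·s_k + b·t_k at every step:
  q = 1: r = 60, s = 1 − 1·0 = 1, t = 0 − 1·1 = -1  (check: 437·1 + 377·(-1) = 60)
  q = 6: r = 17, s = 0 − 6·1 = -6, t = 1 − 6·(-1) = 7  (check: 437·(-6) + 377·7 = 17)
  q = 3: r = 9, s = 1 − 3·(-6) = 19, t = -1 − 3·7 = -22  (check: 437·19 + 377·(-22) = 9)
  q = 1: r = 8, s = -6 − 1·19 = -25, t = 7 − 1·(-22) = 29  (check: 437·(-25) + 377·29 = 8)
  q = 1: r = 1, s = 19 − 1·(-25) = 44, t = -22 − 1·29 = -51  (check: 437·44 + 377·(-51) = 1)
The row with r = 1 (the gcd) gives the Bezout coefficients s = 44, t = -51.
Result: 437 · (44) + 377 · (-51) = 1.

gcd(437, 377) = 1; s = 44, t = -51 (check: 437·44 + 377·(-51) = 1).


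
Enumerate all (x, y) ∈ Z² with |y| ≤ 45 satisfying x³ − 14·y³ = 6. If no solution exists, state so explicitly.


The equation is x³ - 14y³ = 6. For fixed y, x³ = 14·y³ + 6, so a solution requires the RHS to be a perfect cube.
Strategy: iterate y from -45 to 45, compute RHS = 14·y³ + 6, and check whether it is a (positive or negative) perfect cube.
Check small values of y:
  y = 0: RHS = 6 is not a perfect cube.
  y = 1: RHS = 20 is not a perfect cube.
  y = -1: RHS = -8 = (-2)³ ⇒ x = -2 works.
  y = 2: RHS = 118 is not a perfect cube.
  y = -2: RHS = -106 is not a perfect cube.
  y = 3: RHS = 384 is not a perfect cube.
  y = -3: RHS = -372 is not a perfect cube.
Continuing the search up to |y| = 45 finds no further solutions beyond those listed.
Collected solutions: (-2, -1).

Solutions (with |y| ≤ 45): (-2, -1).


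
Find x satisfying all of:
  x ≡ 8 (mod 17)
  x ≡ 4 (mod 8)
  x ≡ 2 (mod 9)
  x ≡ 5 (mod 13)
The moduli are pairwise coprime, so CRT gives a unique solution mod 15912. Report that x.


Product of moduli M = 17 · 8 · 9 · 13 = 15912.
Merge one congruence at a time:
  Start: x ≡ 8 (mod 17).
  Combine with x ≡ 4 (mod 8); new modulus lcm = 136.
    Write x = 8 + 17·t and substitute into x ≡ 4 (mod 8): 17·t ≡ 4 − 8 = -4 (mod 8).
    Reduce coefficients mod 8: 1·t ≡ 4 (mod 8).
    So t ≡ 4 (mod 8).
    Then x = 8 + 17·4 = 76, valid modulo lcm(17, 8) = 136: x ≡ 76 (mod 136).
  Combine with x ≡ 2 (mod 9); new modulus lcm = 1224.
    Write x = 76 + 136·t and substitute into x ≡ 2 (mod 9): 136·t ≡ 2 − 76 = -74 (mod 9).
    Reduce coefficients mod 9: 1·t ≡ 7 (mod 9).
    So t ≡ 7 (mod 9).
    Then x = 76 + 136·7 = 1028, valid modulo lcm(136, 9) = 1224: x ≡ 1028 (mod 1224).
  Combine with x ≡ 5 (mod 13); new modulus lcm = 15912.
    Write x = 1028 + 1224·t and substitute into x ≡ 5 (mod 13): 1224·t ≡ 5 − 1028 = -1023 (mod 13).
    Reduce coefficients mod 13: 2·t ≡ 4 (mod 13).
    The inverse of 2 mod 13 is 7 (since 2·7 = 14 = 1·13 + 1), so t ≡ 7·4 = 28 ≡ 2 (mod 13).
    Then x = 1028 + 1224·2 = 3476, valid modulo lcm(1224, 13) = 15912: x ≡ 3476 (mod 15912).
Verify against each original: 3476 mod 17 = 8, 3476 mod 8 = 4, 3476 mod 9 = 2, 3476 mod 13 = 5.

x ≡ 3476 (mod 15912).


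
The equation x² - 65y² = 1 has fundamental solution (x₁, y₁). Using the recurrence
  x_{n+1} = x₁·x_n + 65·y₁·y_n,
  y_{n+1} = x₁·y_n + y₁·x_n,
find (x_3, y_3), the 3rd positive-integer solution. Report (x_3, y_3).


Step 1: Find the fundamental solution (x₁, y₁) of x² - 65y² = 1.
  Expand √65 as a continued fraction. a₀ = ⌊√65⌋ = 8; iterate m_{k+1} = d_k·a_k − m_k, d_{k+1} = (65 − m_{k+1}²)/d_k, a_{k+1} = ⌊(a₀ + m_{k+1})/d_{k+1}⌋ (starting m₀ = 0, d₀ = 1), with convergents p_k = a_k·p_{k-1} + p_{k-2}, q_k = a_k·q_{k-1} + q_{k-2} (p₋₁ = 1, q₋₁ = 0):
  k = 0: a₀ = 8; p₀/q₀ = 8/1; p₀² − 65·q₀² = 64 − 65 = -1.
  k = 1: m = 8, d = 1, a = ⌊(8 + 8)/1⌋ = 16; p/q = (16·8 + 1)/(16·1 + 0) = 129/16; p² − 65·q² = 16641 − 16640 = 1.
  The first convergent with p² − 65·q² = 1 gives the fundamental solution (x₁, y₁) = (129, 16).
Step 2: Apply the recurrence (x_{n+1}, y_{n+1}) = (x₁x_n + 65y₁y_n, x₁y_n + y₁x_n) repeatedly.
  From (x_1, y_1) = (129, 16): x_2 = 129·129 + 65·16·16 = 33281; y_2 = 129·16 + 16·129 = 4128.
  From (x_2, y_2) = (33281, 4128): x_3 = 129·33281 + 65·16·4128 = 8586369; y_3 = 129·4128 + 16·33281 = 1065008.
Step 3: Verify x_3² - 65·y_3² = 73725732604161 - 73725732604160 = 1 (should be 1). ✓

(x_1, y_1) = (129, 16); (x_3, y_3) = (8586369, 1065008).


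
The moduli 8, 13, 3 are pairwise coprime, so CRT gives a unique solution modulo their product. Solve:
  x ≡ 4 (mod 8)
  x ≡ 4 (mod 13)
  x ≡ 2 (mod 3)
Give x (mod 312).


Moduli 8, 13, 3 are pairwise coprime; by CRT there is a unique solution modulo M = 8 · 13 · 3 = 312.
Solve pairwise, accumulating the modulus:
  Start with x ≡ 4 (mod 8).
  Combine with x ≡ 4 (mod 13): since gcd(8, 13) = 1, we get a unique residue mod 104.
    Write x = 4 + 8·t and substitute into x ≡ 4 (mod 13): 8·t ≡ 4 − 4 = 0 (mod 13).
    The inverse of 8 mod 13 is 5 (since 8·5 = 40 = 3·13 + 1), so t ≡ 5·0 = 0 ≡ 0 (mod 13).
    Then x = 4 + 8·0 = 4, valid modulo lcm(8, 13) = 104: x ≡ 4 (mod 104).
  Combine with x ≡ 2 (mod 3): since gcd(104, 3) = 1, we get a unique residue mod 312.
    Write x = 4 + 104·t and substitute into x ≡ 2 (mod 3): 104·t ≡ 2 − 4 = -2 (mod 3).
    Reduce coefficients mod 3: 2·t ≡ 1 (mod 3).
    The inverse of 2 mod 3 is 2 (since 2·2 = 4 = 1·3 + 1), so t ≡ 2·1 = 2 ≡ 2 (mod 3).
    Then x = 4 + 104·2 = 212, valid modulo lcm(104, 3) = 312: x ≡ 212 (mod 312).
Verify: 212 mod 8 = 4 ✓, 212 mod 13 = 4 ✓, 212 mod 3 = 2 ✓.

x ≡ 212 (mod 312).


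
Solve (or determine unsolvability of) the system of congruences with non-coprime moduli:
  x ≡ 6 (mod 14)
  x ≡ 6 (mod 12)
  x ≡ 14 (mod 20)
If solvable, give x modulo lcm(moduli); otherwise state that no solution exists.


Moduli 14, 12, 20 are not pairwise coprime, so CRT works modulo lcm(m_i) when all pairwise compatibility conditions hold.
Pairwise compatibility: gcd(m_i, m_j) must divide a_i - a_j for every pair.
Merge one congruence at a time:
  Start: x ≡ 6 (mod 14).
  Combine with x ≡ 6 (mod 12): gcd(14, 12) = 2; 6 - 6 = 0, which IS divisible by 2, so compatible.
    Write x = 6 + 14·t and substitute into x ≡ 6 (mod 12): 14·t ≡ 6 − 6 = 0 (mod 12).
    Divide the congruence (and modulus) by g = 2: 7·t ≡ 0 (mod 6).
    Reduce coefficients mod 6: 1·t ≡ 0 (mod 6).
    So t ≡ 0 (mod 6).
    Then x = 6 + 14·0 = 6, valid modulo lcm(14, 12) = 84: x ≡ 6 (mod 84).
  Combine with x ≡ 14 (mod 20): gcd(84, 20) = 4; 14 - 6 = 8, which IS divisible by 4, so compatible.
    Write x = 6 + 84·t and substitute into x ≡ 14 (mod 20): 84·t ≡ 14 − 6 = 8 (mod 20).
    Divide the congruence (and modulus) by g = 4: 21·t ≡ 2 (mod 5).
    Reduce coefficients mod 5: 1·t ≡ 2 (mod 5).
    So t ≡ 2 (mod 5).
    Then x = 6 + 84·2 = 174, valid modulo lcm(84, 20) = 420: x ≡ 174 (mod 420).
Verify: 174 mod 14 = 6, 174 mod 12 = 6, 174 mod 20 = 14.

x ≡ 174 (mod 420).


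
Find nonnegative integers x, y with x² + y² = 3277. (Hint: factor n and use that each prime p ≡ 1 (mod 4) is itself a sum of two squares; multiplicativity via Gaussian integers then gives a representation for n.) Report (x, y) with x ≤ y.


Step 1: Factor n = 3277 = 29 · 113.
Step 2: Check the mod-4 condition on each prime factor: 29 ≡ 1 (mod 4), exponent 1; 113 ≡ 1 (mod 4), exponent 1.
All primes ≡ 3 (mod 4) appear to even exponent (or don't appear), so by the two-squares theorem n IS expressible as a sum of two squares.
Step 3: Build a representation. Here n = 29 · 113 is a product of primes ≡ 1 (mod 4). Each prime p ≡ 1 (mod 4) is itself a sum of two squares; find a² by testing p − a² for a perfect square:
  29: 29 − 1² = 28, 29 − 2² = 25 = 5² ⇒ 29 = 2² + 5².
  113: 113 − 1² = 112, 113 − 2² = 109, 113 − 3² = 104, 113 − 4² = 97, 113 − 5² = 88, 113 − 6² = 77, 113 − 7² = 64 = 8² ⇒ 113 = 7² + 8².
  Combine using the Brahmagupta–Fibonacci identity (a² + b²)(c² + d²) = (ac − bd)² + (ad + bc)² = (ac + bd)² + (ad − bc)²:
  29 · 113 = 3277: from (2² + 5²)(7² + 8²), take (2·7 − 5·8, 2·8 + 5·7) = (14 − 40, 16 + 35) = (-26, 51); dropping signs (only squares matter) gives (26, 51); check 26² + 51² = 676 + 2601 = 3277 ✓.
Step 4: Order so x ≤ y and verify: 26² + 51² = 676 + 2601 = 3277 = n. ✓

n = 3277 = 26² + 51² (one valid representation with x ≤ y).


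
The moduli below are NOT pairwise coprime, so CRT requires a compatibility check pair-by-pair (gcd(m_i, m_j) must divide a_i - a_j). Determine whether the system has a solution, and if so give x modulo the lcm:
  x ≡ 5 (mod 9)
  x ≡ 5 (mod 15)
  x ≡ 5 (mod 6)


Moduli 9, 15, 6 are not pairwise coprime, so CRT works modulo lcm(m_i) when all pairwise compatibility conditions hold.
Pairwise compatibility: gcd(m_i, m_j) must divide a_i - a_j for every pair.
Merge one congruence at a time:
  Start: x ≡ 5 (mod 9).
  Combine with x ≡ 5 (mod 15): gcd(9, 15) = 3; 5 - 5 = 0, which IS divisible by 3, so compatible.
    Write x = 5 + 9·t and substitute into x ≡ 5 (mod 15): 9·t ≡ 5 − 5 = 0 (mod 15).
    Divide the congruence (and modulus) by g = 3: 3·t ≡ 0 (mod 5).
    The inverse of 3 mod 5 is 2 (since 3·2 = 6 = 1·5 + 1), so t ≡ 2·0 = 0 ≡ 0 (mod 5).
    Then x = 5 + 9·0 = 5, valid modulo lcm(9, 15) = 45: x ≡ 5 (mod 45).
  Combine with x ≡ 5 (mod 6): gcd(45, 6) = 3; 5 - 5 = 0, which IS divisible by 3, so compatible.
    Write x = 5 + 45·t and substitute into x ≡ 5 (mod 6): 45·t ≡ 5 − 5 = 0 (mod 6).
    Divide the congruence (and modulus) by g = 3: 15·t ≡ 0 (mod 2).
    Reduce coefficients mod 2: 1·t ≡ 0 (mod 2).
    So t ≡ 0 (mod 2).
    Then x = 5 + 45·0 = 5, valid modulo lcm(45, 6) = 90: x ≡ 5 (mod 90).
Verify: 5 mod 9 = 5, 5 mod 15 = 5, 5 mod 6 = 5.

x ≡ 5 (mod 90).


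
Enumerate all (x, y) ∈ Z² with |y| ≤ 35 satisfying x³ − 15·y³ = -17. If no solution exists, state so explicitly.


The equation is x³ - 15y³ = -17. For fixed y, x³ = 15·y³ − 17, so a solution requires the RHS to be a perfect cube.
Strategy: iterate y from -35 to 35, compute RHS = 15·y³ − 17, and check whether it is a (positive or negative) perfect cube.
Check small values of y:
  y = 0: RHS = -17 is not a perfect cube.
  y = 1: RHS = -2 is not a perfect cube.
  y = -1: RHS = -32 is not a perfect cube.
  y = 2: RHS = 103 is not a perfect cube.
  y = -2: RHS = -137 is not a perfect cube.
  y = 3: RHS = 388 is not a perfect cube.
  y = -3: RHS = -422 is not a perfect cube.
Continuing the search up to |y| = 35 finds no solutions either.
No (x, y) in the scanned range satisfies the equation.

No integer solutions with |y| ≤ 35.


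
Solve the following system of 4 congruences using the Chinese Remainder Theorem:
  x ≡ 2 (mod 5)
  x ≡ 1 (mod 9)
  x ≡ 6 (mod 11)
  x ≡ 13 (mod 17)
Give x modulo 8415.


Product of moduli M = 5 · 9 · 11 · 17 = 8415.
Merge one congruence at a time:
  Start: x ≡ 2 (mod 5).
  Combine with x ≡ 1 (mod 9); new modulus lcm = 45.
    Write x = 2 + 5·t and substitute into x ≡ 1 (mod 9): 5·t ≡ 1 − 2 = -1 (mod 9).
    Reduce coefficients mod 9: 5·t ≡ 8 (mod 9).
    The inverse of 5 mod 9 is 2 (since 5·2 = 10 = 1·9 + 1), so t ≡ 2·8 = 16 ≡ 7 (mod 9).
    Then x = 2 + 5·7 = 37, valid modulo lcm(5, 9) = 45: x ≡ 37 (mod 45).
  Combine with x ≡ 6 (mod 11); new modulus lcm = 495.
    Write x = 37 + 45·t and substitute into x ≡ 6 (mod 11): 45·t ≡ 6 − 37 = -31 (mod 11).
    Reduce coefficients mod 11: 1·t ≡ 2 (mod 11).
    So t ≡ 2 (mod 11).
    Then x = 37 + 45·2 = 127, valid modulo lcm(45, 11) = 495: x ≡ 127 (mod 495).
  Combine with x ≡ 13 (mod 17); new modulus lcm = 8415.
    Write x = 127 + 495·t and substitute into x ≡ 13 (mod 17): 495·t ≡ 13 − 127 = -114 (mod 17).
    Reduce coefficients mod 17: 2·t ≡ 5 (mod 17).
    The inverse of 2 mod 17 is 9 (since 2·9 = 18 = 1·17 + 1), so t ≡ 9·5 = 45 ≡ 11 (mod 17).
    Then x = 127 + 495·11 = 5572, valid modulo lcm(495, 17) = 8415: x ≡ 5572 (mod 8415).
Verify against each original: 5572 mod 5 = 2, 5572 mod 9 = 1, 5572 mod 11 = 6, 5572 mod 17 = 13.

x ≡ 5572 (mod 8415).


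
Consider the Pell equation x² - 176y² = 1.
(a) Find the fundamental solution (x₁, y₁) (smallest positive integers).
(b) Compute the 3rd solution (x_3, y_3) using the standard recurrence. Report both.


Step 1: Find the fundamental solution (x₁, y₁) of x² - 176y² = 1.
  Expand √176 as a continued fraction. a₀ = ⌊√176⌋ = 13; iterate m_{k+1} = d_k·a_k − m_k, d_{k+1} = (176 − m_{k+1}²)/d_k, a_{k+1} = ⌊(a₀ + m_{k+1})/d_{k+1}⌋ (starting m₀ = 0, d₀ = 1), with convergents p_k = a_k·p_{k-1} + p_{k-2}, q_k = a_k·q_{k-1} + q_{k-2} (p₋₁ = 1, q₋₁ = 0):
  k = 0: a₀ = 13; p₀/q₀ = 13/1; p₀² − 176·q₀² = 169 − 176 = -7.
  k = 1: m = 13, d = 7, a = ⌊(13 + 13)/7⌋ = 3; p/q = (3·13 + 1)/(3·1 + 0) = 40/3; p² − 176·q² = 1600 − 1584 = 16.
  k = 2: m = 8, d = 16, a = ⌊(13 + 8)/16⌋ = 1; p/q = (1·40 + 13)/(1·3 + 1) = 53/4; p² − 176·q² = 2809 − 2816 = -7.
  k = 3: m = 8, d = 7, a = ⌊(13 + 8)/7⌋ = 3; p/q = (3·53 + 40)/(3·4 + 3) = 199/15; p² − 176·q² = 39601 − 39600 = 1.
  The first convergent with p² − 176·q² = 1 gives the fundamental solution (x₁, y₁) = (199, 15).
Step 2: Apply the recurrence (x_{n+1}, y_{n+1}) = (x₁x_n + 176y₁y_n, x₁y_n + y₁x_n) repeatedly.
  From (x_1, y_1) = (199, 15): x_2 = 199·199 + 176·15·15 = 79201; y_2 = 199·15 + 15·199 = 5970.
  From (x_2, y_2) = (79201, 5970): x_3 = 199·79201 + 176·15·5970 = 31521799; y_3 = 199·5970 + 15·79201 = 2376045.
Step 3: Verify x_3² - 176·y_3² = 993623812196401 - 993623812196400 = 1 (should be 1). ✓

(x_1, y_1) = (199, 15); (x_3, y_3) = (31521799, 2376045).


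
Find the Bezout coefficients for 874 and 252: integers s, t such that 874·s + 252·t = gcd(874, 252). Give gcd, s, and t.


Euclidean algorithm on (874, 252) — divide until remainder is 0:
  874 = 3 · 252 + 118
  252 = 2 · 118 + 16
  118 = 7 · 16 + 6
  16 = 2 · 6 + 4
  6 = 1 · 4 + 2
  4 = 2 · 2 + 0
gcd(874, 252) = 2.
Track Bezout coefficients alongside the remainders: start with r₀ = 874 = a·1 + b·0 (s = 1, t = 0) and r₁ = 252 = a·0 + b·1 (s = 0, t = 1); each new remainder r_{k+1} = r_{k-1} − q_k·r_k inherits s_{k+1} = s_{k-1} − q_k·s_k, t_{k+1} = t_{k-1} − q_k·t_k, so r_k = a·s_k + b·t_k at every step:
  q = 3: r = 118, s = 1 − 3·0 = 1, t = 0 − 3·1 = -3  (check: 874·1 + 252·(-3) = 118)
  q = 2: r = 16, s = 0 − 2·1 = -2, t = 1 − 2·(-3) = 7  (check: 874·(-2) + 252·7 = 16)
  q = 7: r = 6, s = 1 − 7·(-2) = 15, t = -3 − 7·7 = -52  (check: 874·15 + 252·(-52) = 6)
  q = 2: r = 4, s = -2 − 2·15 = -32, t = 7 − 2·(-52) = 111  (check: 874·(-32) + 252·111 = 4)
  q = 1: r = 2, s = 15 − 1·(-32) = 47, t = -52 − 1·111 = -163  (check: 874·47 + 252·(-163) = 2)
The row with r = 2 (the gcd) gives the Bezout coefficients s = 47, t = -163.
Result: 874 · (47) + 252 · (-163) = 2.

gcd(874, 252) = 2; s = 47, t = -163 (check: 874·47 + 252·(-163) = 2).


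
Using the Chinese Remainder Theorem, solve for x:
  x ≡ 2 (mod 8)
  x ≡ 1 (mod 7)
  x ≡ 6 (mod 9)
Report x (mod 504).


Moduli 8, 7, 9 are pairwise coprime; by CRT there is a unique solution modulo M = 8 · 7 · 9 = 504.
Solve pairwise, accumulating the modulus:
  Start with x ≡ 2 (mod 8).
  Combine with x ≡ 1 (mod 7): since gcd(8, 7) = 1, we get a unique residue mod 56.
    Write x = 2 + 8·t and substitute into x ≡ 1 (mod 7): 8·t ≡ 1 − 2 = -1 (mod 7).
    Reduce coefficients mod 7: 1·t ≡ 6 (mod 7).
    So t ≡ 6 (mod 7).
    Then x = 2 + 8·6 = 50, valid modulo lcm(8, 7) = 56: x ≡ 50 (mod 56).
  Combine with x ≡ 6 (mod 9): since gcd(56, 9) = 1, we get a unique residue mod 504.
    Write x = 50 + 56·t and substitute into x ≡ 6 (mod 9): 56·t ≡ 6 − 50 = -44 (mod 9).
    Reduce coefficients mod 9: 2·t ≡ 1 (mod 9).
    The inverse of 2 mod 9 is 5 (since 2·5 = 10 = 1·9 + 1), so t ≡ 5·1 = 5 ≡ 5 (mod 9).
    Then x = 50 + 56·5 = 330, valid modulo lcm(56, 9) = 504: x ≡ 330 (mod 504).
Verify: 330 mod 8 = 2 ✓, 330 mod 7 = 1 ✓, 330 mod 9 = 6 ✓.

x ≡ 330 (mod 504).


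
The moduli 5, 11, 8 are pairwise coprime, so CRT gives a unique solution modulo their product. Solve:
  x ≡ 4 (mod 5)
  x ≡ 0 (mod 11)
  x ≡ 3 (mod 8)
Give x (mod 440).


Moduli 5, 11, 8 are pairwise coprime; by CRT there is a unique solution modulo M = 5 · 11 · 8 = 440.
Solve pairwise, accumulating the modulus:
  Start with x ≡ 4 (mod 5).
  Combine with x ≡ 0 (mod 11): since gcd(5, 11) = 1, we get a unique residue mod 55.
    Write x = 4 + 5·t and substitute into x ≡ 0 (mod 11): 5·t ≡ 0 − 4 = -4 (mod 11).
    Reduce coefficients mod 11: 5·t ≡ 7 (mod 11).
    The inverse of 5 mod 11 is 9 (since 5·9 = 45 = 4·11 + 1), so t ≡ 9·7 = 63 ≡ 8 (mod 11).
    Then x = 4 + 5·8 = 44, valid modulo lcm(5, 11) = 55: x ≡ 44 (mod 55).
  Combine with x ≡ 3 (mod 8): since gcd(55, 8) = 1, we get a unique residue mod 440.
    Write x = 44 + 55·t and substitute into x ≡ 3 (mod 8): 55·t ≡ 3 − 44 = -41 (mod 8).
    Reduce coefficients mod 8: 7·t ≡ 7 (mod 8).
    The inverse of 7 mod 8 is 7 (since 7·7 = 49 = 6·8 + 1), so t ≡ 7·7 = 49 ≡ 1 (mod 8).
    Then x = 44 + 55·1 = 99, valid modulo lcm(55, 8) = 440: x ≡ 99 (mod 440).
Verify: 99 mod 5 = 4 ✓, 99 mod 11 = 0 ✓, 99 mod 8 = 3 ✓.

x ≡ 99 (mod 440).


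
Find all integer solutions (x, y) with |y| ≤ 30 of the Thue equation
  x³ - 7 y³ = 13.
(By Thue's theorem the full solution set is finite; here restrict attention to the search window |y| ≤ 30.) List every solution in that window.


The equation is x³ - 7y³ = 13. For fixed y, x³ = 7·y³ + 13, so a solution requires the RHS to be a perfect cube.
Strategy: iterate y from -30 to 30, compute RHS = 7·y³ + 13, and check whether it is a (positive or negative) perfect cube.
Check small values of y:
  y = 0: RHS = 13 is not a perfect cube.
  y = 1: RHS = 20 is not a perfect cube.
  y = -1: RHS = 6 is not a perfect cube.
  y = 2: RHS = 69 is not a perfect cube.
  y = -2: RHS = -43 is not a perfect cube.
  y = 3: RHS = 202 is not a perfect cube.
  y = -3: RHS = -176 is not a perfect cube.
Continuing the search up to |y| = 30 finds no solutions either.
No (x, y) in the scanned range satisfies the equation.

No integer solutions with |y| ≤ 30.


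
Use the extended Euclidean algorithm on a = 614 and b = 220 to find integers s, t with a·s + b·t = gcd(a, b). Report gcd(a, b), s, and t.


Euclidean algorithm on (614, 220) — divide until remainder is 0:
  614 = 2 · 220 + 174
  220 = 1 · 174 + 46
  174 = 3 · 46 + 36
  46 = 1 · 36 + 10
  36 = 3 · 10 + 6
  10 = 1 · 6 + 4
  6 = 1 · 4 + 2
  4 = 2 · 2 + 0
gcd(614, 220) = 2.
Track Bezout coefficients alongside the remainders: start with r₀ = 614 = a·1 + b·0 (s = 1, t = 0) and r₁ = 220 = a·0 + b·1 (s = 0, t = 1); each new remainder r_{k+1} = r_{k-1} − q_k·r_k inherits s_{k+1} = s_{k-1} − q_k·s_k, t_{k+1} = t_{k-1} − q_k·t_k, so r_k = a·s_k + b·t_k at every step:
  q = 2: r = 174, s = 1 − 2·0 = 1, t = 0 − 2·1 = -2  (check: 614·1 + 220·(-2) = 174)
  q = 1: r = 46, s = 0 − 1·1 = -1, t = 1 − 1·(-2) = 3  (check: 614·(-1) + 220·3 = 46)
  q = 3: r = 36, s = 1 − 3·(-1) = 4, t = -2 − 3·3 = -11  (check: 614·4 + 220·(-11) = 36)
  q = 1: r = 10, s = -1 − 1·4 = -5, t = 3 − 1·(-11) = 14  (check: 614·(-5) + 220·14 = 10)
  q = 3: r = 6, s = 4 − 3·(-5) = 19, t = -11 − 3·14 = -53  (check: 614·19 + 220·(-53) = 6)
  q = 1: r = 4, s = -5 − 1·19 = -24, t = 14 − 1·(-53) = 67  (check: 614·(-24) + 220·67 = 4)
  q = 1: r = 2, s = 19 − 1·(-24) = 43, t = -53 − 1·67 = -120  (check: 614·43 + 220·(-120) = 2)
The row with r = 2 (the gcd) gives the Bezout coefficients s = 43, t = -120.
Result: 614 · (43) + 220 · (-120) = 2.

gcd(614, 220) = 2; s = 43, t = -120 (check: 614·43 + 220·(-120) = 2).


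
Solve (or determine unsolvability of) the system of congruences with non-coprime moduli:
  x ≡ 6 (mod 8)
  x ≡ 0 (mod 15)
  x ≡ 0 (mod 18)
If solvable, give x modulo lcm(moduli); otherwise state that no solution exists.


Moduli 8, 15, 18 are not pairwise coprime, so CRT works modulo lcm(m_i) when all pairwise compatibility conditions hold.
Pairwise compatibility: gcd(m_i, m_j) must divide a_i - a_j for every pair.
Merge one congruence at a time:
  Start: x ≡ 6 (mod 8).
  Combine with x ≡ 0 (mod 15): gcd(8, 15) = 1; 0 - 6 = -6, which IS divisible by 1, so compatible.
    Write x = 6 + 8·t and substitute into x ≡ 0 (mod 15): 8·t ≡ 0 − 6 = -6 (mod 15).
    Reduce coefficients mod 15: 8·t ≡ 9 (mod 15).
    The inverse of 8 mod 15 is 2 (since 8·2 = 16 = 1·15 + 1), so t ≡ 2·9 = 18 ≡ 3 (mod 15).
    Then x = 6 + 8·3 = 30, valid modulo lcm(8, 15) = 120: x ≡ 30 (mod 120).
  Combine with x ≡ 0 (mod 18): gcd(120, 18) = 6; 0 - 30 = -30, which IS divisible by 6, so compatible.
    Write x = 30 + 120·t and substitute into x ≡ 0 (mod 18): 120·t ≡ 0 − 30 = -30 (mod 18).
    Divide the congruence (and modulus) by g = 6: 20·t ≡ -5 (mod 3).
    Reduce coefficients mod 3: 2·t ≡ 1 (mod 3).
    The inverse of 2 mod 3 is 2 (since 2·2 = 4 = 1·3 + 1), so t ≡ 2·1 = 2 ≡ 2 (mod 3).
    Then x = 30 + 120·2 = 270, valid modulo lcm(120, 18) = 360: x ≡ 270 (mod 360).
Verify: 270 mod 8 = 6, 270 mod 15 = 0, 270 mod 18 = 0.

x ≡ 270 (mod 360).


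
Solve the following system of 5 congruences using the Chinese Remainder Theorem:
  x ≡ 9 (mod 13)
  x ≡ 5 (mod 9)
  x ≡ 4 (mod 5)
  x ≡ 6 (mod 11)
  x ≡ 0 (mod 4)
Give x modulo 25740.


Product of moduli M = 13 · 9 · 5 · 11 · 4 = 25740.
Merge one congruence at a time:
  Start: x ≡ 9 (mod 13).
  Combine with x ≡ 5 (mod 9); new modulus lcm = 117.
    Write x = 9 + 13·t and substitute into x ≡ 5 (mod 9): 13·t ≡ 5 − 9 = -4 (mod 9).
    Reduce coefficients mod 9: 4·t ≡ 5 (mod 9).
    The inverse of 4 mod 9 is 7 (since 4·7 = 28 = 3·9 + 1), so t ≡ 7·5 = 35 ≡ 8 (mod 9).
    Then x = 9 + 13·8 = 113, valid modulo lcm(13, 9) = 117: x ≡ 113 (mod 117).
  Combine with x ≡ 4 (mod 5); new modulus lcm = 585.
    Write x = 113 + 117·t and substitute into x ≡ 4 (mod 5): 117·t ≡ 4 − 113 = -109 (mod 5).
    Reduce coefficients mod 5: 2·t ≡ 1 (mod 5).
    The inverse of 2 mod 5 is 3 (since 2·3 = 6 = 1·5 + 1), so t ≡ 3·1 = 3 ≡ 3 (mod 5).
    Then x = 113 + 117·3 = 464, valid modulo lcm(117, 5) = 585: x ≡ 464 (mod 585).
  Combine with x ≡ 6 (mod 11); new modulus lcm = 6435.
    Write x = 464 + 585·t and substitute into x ≡ 6 (mod 11): 585·t ≡ 6 − 464 = -458 (mod 11).
    Reduce coefficients mod 11: 2·t ≡ 4 (mod 11).
    The inverse of 2 mod 11 is 6 (since 2·6 = 12 = 1·11 + 1), so t ≡ 6·4 = 24 ≡ 2 (mod 11).
    Then x = 464 + 585·2 = 1634, valid modulo lcm(585, 11) = 6435: x ≡ 1634 (mod 6435).
  Combine with x ≡ 0 (mod 4); new modulus lcm = 25740.
    Write x = 1634 + 6435·t and substitute into x ≡ 0 (mod 4): 6435·t ≡ 0 − 1634 = -1634 (mod 4).
    Reduce coefficients mod 4: 3·t ≡ 2 (mod 4).
    The inverse of 3 mod 4 is 3 (since 3·3 = 9 = 2·4 + 1), so t ≡ 3·2 = 6 ≡ 2 (mod 4).
    Then x = 1634 + 6435·2 = 14504, valid modulo lcm(6435, 4) = 25740: x ≡ 14504 (mod 25740).
Verify against each original: 14504 mod 13 = 9, 14504 mod 9 = 5, 14504 mod 5 = 4, 14504 mod 11 = 6, 14504 mod 4 = 0.

x ≡ 14504 (mod 25740).


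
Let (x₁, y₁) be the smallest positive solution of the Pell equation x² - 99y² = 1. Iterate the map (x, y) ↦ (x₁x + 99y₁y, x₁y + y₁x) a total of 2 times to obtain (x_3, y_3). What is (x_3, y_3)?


Step 1: Find the fundamental solution (x₁, y₁) of x² - 99y² = 1.
  Expand √99 as a continued fraction. a₀ = ⌊√99⌋ = 9; iterate m_{k+1} = d_k·a_k − m_k, d_{k+1} = (99 − m_{k+1}²)/d_k, a_{k+1} = ⌊(a₀ + m_{k+1})/d_{k+1}⌋ (starting m₀ = 0, d₀ = 1), with convergents p_k = a_k·p_{k-1} + p_{k-2}, q_k = a_k·q_{k-1} + q_{k-2} (p₋₁ = 1, q₋₁ = 0):
  k = 0: a₀ = 9; p₀/q₀ = 9/1; p₀² − 99·q₀² = 81 − 99 = -18.
  k = 1: m = 9, d = 18, a = ⌊(9 + 9)/18⌋ = 1; p/q = (1·9 + 1)/(1·1 + 0) = 10/1; p² − 99·q² = 100 − 99 = 1.
  The first convergent with p² − 99·q² = 1 gives the fundamental solution (x₁, y₁) = (10, 1).
Step 2: Apply the recurrence (x_{n+1}, y_{n+1}) = (x₁x_n + 99y₁y_n, x₁y_n + y₁x_n) repeatedly.
  From (x_1, y_1) = (10, 1): x_2 = 10·10 + 99·1·1 = 199; y_2 = 10·1 + 1·10 = 20.
  From (x_2, y_2) = (199, 20): x_3 = 10·199 + 99·1·20 = 3970; y_3 = 10·20 + 1·199 = 399.
Step 3: Verify x_3² - 99·y_3² = 15760900 - 15760899 = 1 (should be 1). ✓

(x_1, y_1) = (10, 1); (x_3, y_3) = (3970, 399).
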